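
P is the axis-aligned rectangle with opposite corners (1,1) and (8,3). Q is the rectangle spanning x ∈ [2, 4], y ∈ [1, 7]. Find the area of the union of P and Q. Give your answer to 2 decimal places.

By inclusion–exclusion:
Individual areas: |P| = 14, |Q| = 12.
|P∩Q|: x∈[2,4], y∈[1,3] → 2·2 = 4.
|P ∪ Q| = 26 − 4 = 22.00.

22.00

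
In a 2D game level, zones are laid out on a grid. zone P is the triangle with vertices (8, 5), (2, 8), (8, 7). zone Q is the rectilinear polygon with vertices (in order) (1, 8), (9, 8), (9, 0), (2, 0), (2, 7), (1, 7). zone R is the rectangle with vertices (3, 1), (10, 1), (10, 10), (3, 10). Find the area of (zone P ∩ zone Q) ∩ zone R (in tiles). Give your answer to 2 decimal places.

5.83

The region (zone P ∩ zone Q) ∩ zone R is the polygon with vertices (8,7), (8,5), (3,7.5), (3,7.833).
By the shoelace formula its area is 5.83.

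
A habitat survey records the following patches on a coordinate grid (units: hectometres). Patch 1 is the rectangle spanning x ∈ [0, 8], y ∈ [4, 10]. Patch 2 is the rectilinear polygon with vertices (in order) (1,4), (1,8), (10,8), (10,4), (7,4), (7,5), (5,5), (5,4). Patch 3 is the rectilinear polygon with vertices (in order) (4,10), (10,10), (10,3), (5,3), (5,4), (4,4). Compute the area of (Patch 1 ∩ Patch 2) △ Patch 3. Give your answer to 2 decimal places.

|Patch 1 ∩ Patch 2| = 26.
|(Patch 1 ∩ Patch 2) ∩ Patch 3| = 14.
|(Patch 1 ∩ Patch 2) △ Patch 3| = 26 + 41 − 28 = 39.00.

39.00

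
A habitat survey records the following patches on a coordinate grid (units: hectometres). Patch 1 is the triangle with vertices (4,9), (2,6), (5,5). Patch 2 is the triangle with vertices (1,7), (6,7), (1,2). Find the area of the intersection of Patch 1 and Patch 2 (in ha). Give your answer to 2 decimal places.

3.39

The intersection is the polygon with vertices (2,6), (2.667,7), (4.5,7), (4.8,5.8), (4.25,5.25).
By the shoelace formula its area is 3.39.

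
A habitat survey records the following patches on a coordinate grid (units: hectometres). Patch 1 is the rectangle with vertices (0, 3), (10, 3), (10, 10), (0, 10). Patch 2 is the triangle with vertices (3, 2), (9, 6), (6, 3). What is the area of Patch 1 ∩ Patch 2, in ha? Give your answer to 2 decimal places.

2.25

The intersection is the polygon with vertices (4.5,3), (9,6), (6,3).
By the shoelace formula its area is 2.25.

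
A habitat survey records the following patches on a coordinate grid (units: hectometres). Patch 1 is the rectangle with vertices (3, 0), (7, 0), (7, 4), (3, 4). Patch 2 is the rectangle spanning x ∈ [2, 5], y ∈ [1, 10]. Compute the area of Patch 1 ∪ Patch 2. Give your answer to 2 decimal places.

By inclusion–exclusion:
Individual areas: |Patch 1| = 16, |Patch 2| = 27.
|Patch 1∩Patch 2|: x∈[3,5], y∈[1,4] → 2·3 = 6.
|Patch 1 ∪ Patch 2| = 43 − 6 = 37.00.

37.00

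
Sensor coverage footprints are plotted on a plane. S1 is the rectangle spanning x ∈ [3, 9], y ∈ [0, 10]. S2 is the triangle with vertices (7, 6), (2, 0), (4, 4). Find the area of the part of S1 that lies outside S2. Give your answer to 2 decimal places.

|S1| = 60, |S1∩S2| = 3.6.
|S1 ∖ S2| = |S1| − |S1∩S2| = 60 − 3.6 = 56.40.

56.40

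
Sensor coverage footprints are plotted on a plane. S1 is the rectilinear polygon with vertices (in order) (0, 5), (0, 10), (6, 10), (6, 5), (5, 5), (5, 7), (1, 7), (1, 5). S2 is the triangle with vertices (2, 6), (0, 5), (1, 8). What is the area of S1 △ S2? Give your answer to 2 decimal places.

|S1| = 22, |S2| = 2.5, |S1∩S2| = 1.5.
|S1 △ S2| = |S1| + |S2| − 2·|S1∩S2| = 22 + 2.5 − 3 = 21.50.

21.50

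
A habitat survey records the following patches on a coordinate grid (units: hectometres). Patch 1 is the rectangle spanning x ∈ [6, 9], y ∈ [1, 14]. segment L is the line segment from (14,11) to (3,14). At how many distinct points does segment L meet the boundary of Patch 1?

The segment meets the boundary at (6,13.182), (9,12.364).

2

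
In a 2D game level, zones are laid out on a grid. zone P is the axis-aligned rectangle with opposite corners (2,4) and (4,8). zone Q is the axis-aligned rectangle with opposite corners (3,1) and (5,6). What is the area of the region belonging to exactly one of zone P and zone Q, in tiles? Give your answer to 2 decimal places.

14.00

|zone P∩zone Q|: x∈[3,4], y∈[4,6] → 1·2 = 2.
|zone P △ zone Q| = |zone P| + |zone Q| − 2·|zone P∩zone Q| = 8 + 10 − 4 = 14.00.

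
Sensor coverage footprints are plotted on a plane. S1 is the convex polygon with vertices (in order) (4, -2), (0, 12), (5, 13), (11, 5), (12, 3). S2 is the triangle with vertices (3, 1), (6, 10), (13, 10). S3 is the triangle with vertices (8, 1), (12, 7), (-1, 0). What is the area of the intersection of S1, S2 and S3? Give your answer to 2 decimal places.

1.56

The intersection is the polygon with vertices (3.469,2.406), (6.191,3.872), (3.114,1.102), (3.077,1.231).
By the shoelace formula its area is 1.56.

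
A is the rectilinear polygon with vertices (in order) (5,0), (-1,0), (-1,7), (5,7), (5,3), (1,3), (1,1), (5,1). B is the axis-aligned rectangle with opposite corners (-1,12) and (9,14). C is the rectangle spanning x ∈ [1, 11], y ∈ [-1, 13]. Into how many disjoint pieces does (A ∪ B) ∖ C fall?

(A ∪ B) ∖ C splits into 2 disjoint pieces (area 14, area 12).

2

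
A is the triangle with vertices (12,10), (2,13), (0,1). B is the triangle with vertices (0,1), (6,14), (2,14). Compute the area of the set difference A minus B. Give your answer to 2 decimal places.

|A| = 63, |A∩B| = 19.5811.
|A ∖ B| = |A| − |A∩B| = 63 − 19.5811 = 43.42.

43.42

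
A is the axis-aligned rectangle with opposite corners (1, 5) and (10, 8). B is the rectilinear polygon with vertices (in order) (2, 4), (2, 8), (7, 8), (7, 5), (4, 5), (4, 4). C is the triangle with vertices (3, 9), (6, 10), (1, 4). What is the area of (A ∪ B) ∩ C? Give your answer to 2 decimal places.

The region (A ∪ B) ∩ C is the polygon with vertices (1.4,5), (2.6,8), (4.333,8), (1.833,5).
By the shoelace formula its area is 3.25.

3.25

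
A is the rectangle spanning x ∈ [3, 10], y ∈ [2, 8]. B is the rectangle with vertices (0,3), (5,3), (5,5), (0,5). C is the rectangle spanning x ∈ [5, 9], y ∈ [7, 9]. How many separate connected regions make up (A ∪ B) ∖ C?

1

(A ∪ B) ∖ C is a single connected region.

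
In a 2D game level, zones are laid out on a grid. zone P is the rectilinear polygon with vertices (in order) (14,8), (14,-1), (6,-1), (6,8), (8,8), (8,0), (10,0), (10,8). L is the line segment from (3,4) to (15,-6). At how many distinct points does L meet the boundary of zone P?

2

The segment meets the boundary at (9,-1), (6,1.5).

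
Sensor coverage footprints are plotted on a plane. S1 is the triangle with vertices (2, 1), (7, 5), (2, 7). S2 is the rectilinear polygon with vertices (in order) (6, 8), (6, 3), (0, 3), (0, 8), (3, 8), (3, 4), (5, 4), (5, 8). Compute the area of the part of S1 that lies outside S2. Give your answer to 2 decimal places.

7.50

|S1| = 15, |S1∩S2| = 7.5.
|S1 ∖ S2| = |S1| − |S1∩S2| = 15 − 7.5 = 7.50.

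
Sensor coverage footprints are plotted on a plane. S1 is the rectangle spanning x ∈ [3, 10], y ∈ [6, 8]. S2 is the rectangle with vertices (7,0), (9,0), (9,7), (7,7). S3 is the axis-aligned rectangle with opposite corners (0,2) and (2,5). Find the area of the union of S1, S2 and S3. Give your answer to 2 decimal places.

By inclusion–exclusion:
Individual areas: |S1| = 14, |S2| = 14, |S3| = 6.
|S1∩S2|: x∈[7,9], y∈[6,7] → 2·1 = 2.
|S1∩S3| = 0 (no overlap).
|S2∩S3| = 0 (no overlap).
|S1∩S2∩S3| = 0.
|S1 ∪ S2 ∪ S3| = 34 − 2 + 0 = 32.00.

32.00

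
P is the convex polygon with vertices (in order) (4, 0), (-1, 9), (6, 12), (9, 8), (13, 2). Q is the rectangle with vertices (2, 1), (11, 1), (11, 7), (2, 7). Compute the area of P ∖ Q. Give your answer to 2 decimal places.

41.91

|P| = 92, |P∩Q| = 50.0944.
|P ∖ Q| = |P| − |P∩Q| = 92 − 50.0944 = 41.91.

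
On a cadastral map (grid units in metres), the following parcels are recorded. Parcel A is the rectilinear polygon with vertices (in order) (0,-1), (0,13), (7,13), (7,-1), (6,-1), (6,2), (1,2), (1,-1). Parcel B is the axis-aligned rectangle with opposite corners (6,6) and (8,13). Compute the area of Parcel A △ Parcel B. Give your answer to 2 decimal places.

|Parcel A| = 83, |Parcel B| = 14, |Parcel A∩Parcel B| = 7.
|Parcel A △ Parcel B| = |Parcel A| + |Parcel B| − 2·|Parcel A∩Parcel B| = 83 + 14 − 14 = 83.00.

83.00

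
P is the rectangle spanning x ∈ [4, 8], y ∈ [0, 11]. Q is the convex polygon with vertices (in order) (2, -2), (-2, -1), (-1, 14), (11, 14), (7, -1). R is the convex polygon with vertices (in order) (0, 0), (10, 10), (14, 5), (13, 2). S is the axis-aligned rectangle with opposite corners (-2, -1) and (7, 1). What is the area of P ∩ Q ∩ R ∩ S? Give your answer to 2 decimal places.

The intersection is the polygon with vertices (4,0.615), (4,1), (6.5,1).
By the shoelace formula its area is 0.48.

0.48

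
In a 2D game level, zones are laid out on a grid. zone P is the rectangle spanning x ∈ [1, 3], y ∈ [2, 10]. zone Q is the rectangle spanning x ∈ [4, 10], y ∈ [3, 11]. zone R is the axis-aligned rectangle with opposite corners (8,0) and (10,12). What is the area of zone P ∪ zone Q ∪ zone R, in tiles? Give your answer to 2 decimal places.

72.00

By inclusion–exclusion:
Individual areas: |zone P| = 16, |zone Q| = 48, |zone R| = 24.
|zone P∩zone Q| = 0 (no overlap).
|zone P∩zone R| = 0 (no overlap).
|zone Q∩zone R|: x∈[8,10], y∈[3,11] → 2·8 = 16.
|zone P∩zone Q∩zone R| = 0.
|zone P ∪ zone Q ∪ zone R| = 88 − 16 + 0 = 72.00.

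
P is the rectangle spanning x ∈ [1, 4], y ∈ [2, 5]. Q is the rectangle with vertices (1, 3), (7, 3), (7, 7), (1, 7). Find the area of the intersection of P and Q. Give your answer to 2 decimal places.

|P∩Q|: x∈[1,4], y∈[3,5] → 3·2 = 6.

6.00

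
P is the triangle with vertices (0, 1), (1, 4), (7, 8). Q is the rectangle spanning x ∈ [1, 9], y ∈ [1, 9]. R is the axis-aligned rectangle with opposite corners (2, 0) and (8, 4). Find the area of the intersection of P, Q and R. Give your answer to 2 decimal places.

0.50

The intersection is the polygon with vertices (2,3), (2,4), (3,4).
By the shoelace formula its area is 0.50.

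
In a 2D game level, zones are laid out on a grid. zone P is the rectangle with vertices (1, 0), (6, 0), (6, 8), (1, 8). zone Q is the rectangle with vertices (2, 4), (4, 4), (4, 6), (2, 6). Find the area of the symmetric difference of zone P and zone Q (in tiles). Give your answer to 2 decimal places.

36.00

|zone P∩zone Q|: x∈[2,4], y∈[4,6] → 2·2 = 4.
|zone P △ zone Q| = |zone P| + |zone Q| − 2·|zone P∩zone Q| = 40 + 4 − 8 = 36.00.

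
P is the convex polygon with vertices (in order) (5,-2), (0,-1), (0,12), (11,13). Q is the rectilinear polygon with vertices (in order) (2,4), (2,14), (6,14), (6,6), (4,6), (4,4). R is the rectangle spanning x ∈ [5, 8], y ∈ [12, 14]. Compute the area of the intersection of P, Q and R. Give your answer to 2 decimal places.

The intersection is the polygon with vertices (6,12), (5,12), (5,12.454), (6,12.546).
By the shoelace formula its area is 0.50.

0.50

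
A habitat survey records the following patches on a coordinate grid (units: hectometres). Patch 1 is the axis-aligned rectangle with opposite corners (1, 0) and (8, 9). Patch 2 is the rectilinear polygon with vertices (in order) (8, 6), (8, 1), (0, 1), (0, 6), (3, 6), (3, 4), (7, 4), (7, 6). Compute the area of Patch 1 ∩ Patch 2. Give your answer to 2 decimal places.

The intersection is the polygon with vertices (8,1), (1,1), (1,6), (3,6), (3,4), (7,4), (7,6), (8,6).
By the shoelace formula its area is 27.00.

27.00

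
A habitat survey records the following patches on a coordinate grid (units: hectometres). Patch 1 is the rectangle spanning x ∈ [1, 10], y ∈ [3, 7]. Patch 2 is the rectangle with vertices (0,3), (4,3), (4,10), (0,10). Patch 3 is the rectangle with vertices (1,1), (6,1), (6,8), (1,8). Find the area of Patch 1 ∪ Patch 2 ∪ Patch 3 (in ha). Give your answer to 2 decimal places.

64.00

By inclusion–exclusion:
Individual areas: |Patch 1| = 36, |Patch 2| = 28, |Patch 3| = 35.
|Patch 1∩Patch 2|: x∈[1,4], y∈[3,7] → 3·4 = 12.
|Patch 1∩Patch 3|: x∈[1,6], y∈[3,7] → 5·4 = 20.
|Patch 2∩Patch 3|: x∈[1,4], y∈[3,8] → 3·5 = 15.
|Patch 1∩Patch 2∩Patch 3| = 12.
|Patch 1 ∪ Patch 2 ∪ Patch 3| = 99 − 47 + 12 = 64.00.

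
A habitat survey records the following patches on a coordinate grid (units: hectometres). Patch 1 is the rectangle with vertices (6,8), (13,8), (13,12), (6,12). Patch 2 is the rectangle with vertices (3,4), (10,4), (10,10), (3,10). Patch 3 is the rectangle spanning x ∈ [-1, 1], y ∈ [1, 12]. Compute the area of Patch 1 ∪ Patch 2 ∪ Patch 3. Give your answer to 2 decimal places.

84.00

By inclusion–exclusion:
Individual areas: |Patch 1| = 28, |Patch 2| = 42, |Patch 3| = 22.
|Patch 1∩Patch 2|: x∈[6,10], y∈[8,10] → 4·2 = 8.
|Patch 1∩Patch 3| = 0 (no overlap).
|Patch 2∩Patch 3| = 0 (no overlap).
|Patch 1∩Patch 2∩Patch 3| = 0.
|Patch 1 ∪ Patch 2 ∪ Patch 3| = 92 − 8 + 0 = 84.00.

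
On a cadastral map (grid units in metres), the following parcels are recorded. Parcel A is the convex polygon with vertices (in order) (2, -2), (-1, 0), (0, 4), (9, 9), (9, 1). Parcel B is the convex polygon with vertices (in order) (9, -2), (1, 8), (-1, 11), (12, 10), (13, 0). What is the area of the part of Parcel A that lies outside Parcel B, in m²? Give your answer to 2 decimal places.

36.17

|Parcel A| = 67, |Parcel A∩Parcel B| = 30.8268.
|Parcel A ∖ Parcel B| = |Parcel A| − |Parcel A∩Parcel B| = 67 − 30.8268 = 36.17.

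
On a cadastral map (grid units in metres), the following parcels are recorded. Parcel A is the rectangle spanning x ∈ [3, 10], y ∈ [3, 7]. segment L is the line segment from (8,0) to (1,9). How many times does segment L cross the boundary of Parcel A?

2

The segment meets the boundary at (3,6.429), (5.667,3).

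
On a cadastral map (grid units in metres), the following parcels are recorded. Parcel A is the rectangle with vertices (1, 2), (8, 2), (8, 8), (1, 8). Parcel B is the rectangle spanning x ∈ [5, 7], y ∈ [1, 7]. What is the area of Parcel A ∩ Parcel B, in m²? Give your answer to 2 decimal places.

10.00

|Parcel A∩Parcel B|: x∈[5,7], y∈[2,7] → 2·5 = 10.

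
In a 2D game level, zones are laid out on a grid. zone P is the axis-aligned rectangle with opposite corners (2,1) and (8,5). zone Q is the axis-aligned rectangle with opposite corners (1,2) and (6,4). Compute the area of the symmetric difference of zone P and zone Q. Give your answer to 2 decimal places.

|zone P∩zone Q|: x∈[2,6], y∈[2,4] → 4·2 = 8.
|zone P △ zone Q| = |zone P| + |zone Q| − 2·|zone P∩zone Q| = 24 + 10 − 16 = 18.00.

18.00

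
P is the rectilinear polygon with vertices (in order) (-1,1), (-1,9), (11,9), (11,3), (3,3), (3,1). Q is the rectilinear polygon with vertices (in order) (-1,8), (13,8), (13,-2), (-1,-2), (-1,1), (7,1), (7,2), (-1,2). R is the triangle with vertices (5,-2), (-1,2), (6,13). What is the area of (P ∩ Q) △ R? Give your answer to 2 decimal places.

|P ∩ Q| = 64.
|(P ∩ Q) ∩ R| = 25.0455.
|(P ∩ Q) △ R| = 64 + 47 − 50.0909 = 60.91.

60.91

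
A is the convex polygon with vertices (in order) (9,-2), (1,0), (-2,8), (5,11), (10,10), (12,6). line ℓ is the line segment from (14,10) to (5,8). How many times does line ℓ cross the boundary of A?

1

The segment meets the boundary at (10.4,9.2).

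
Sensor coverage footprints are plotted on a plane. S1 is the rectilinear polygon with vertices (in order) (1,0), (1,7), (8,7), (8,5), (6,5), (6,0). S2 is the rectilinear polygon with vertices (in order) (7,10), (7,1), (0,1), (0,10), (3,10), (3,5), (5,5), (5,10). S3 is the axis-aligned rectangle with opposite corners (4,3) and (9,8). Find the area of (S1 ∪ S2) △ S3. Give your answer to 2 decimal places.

57.00

|S1 ∪ S2| = 64.
|(S1 ∪ S2) ∩ S3| = 16.
|(S1 ∪ S2) △ S3| = 64 + 25 − 32 = 57.00.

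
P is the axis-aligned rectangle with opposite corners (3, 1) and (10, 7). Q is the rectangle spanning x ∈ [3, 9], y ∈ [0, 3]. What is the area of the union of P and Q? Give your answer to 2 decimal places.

48.00

By inclusion–exclusion:
Individual areas: |P| = 42, |Q| = 18.
|P∩Q|: x∈[3,9], y∈[1,3] → 6·2 = 12.
|P ∪ Q| = 60 − 12 = 48.00.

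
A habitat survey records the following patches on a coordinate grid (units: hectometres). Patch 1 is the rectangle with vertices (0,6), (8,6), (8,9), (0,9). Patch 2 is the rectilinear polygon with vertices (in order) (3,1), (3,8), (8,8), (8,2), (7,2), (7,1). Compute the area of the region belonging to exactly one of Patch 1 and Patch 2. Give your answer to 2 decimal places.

38.00

|Patch 1| = 24, |Patch 2| = 34, |Patch 1∩Patch 2| = 10.
|Patch 1 △ Patch 2| = |Patch 1| + |Patch 2| − 2·|Patch 1∩Patch 2| = 24 + 34 − 20 = 38.00.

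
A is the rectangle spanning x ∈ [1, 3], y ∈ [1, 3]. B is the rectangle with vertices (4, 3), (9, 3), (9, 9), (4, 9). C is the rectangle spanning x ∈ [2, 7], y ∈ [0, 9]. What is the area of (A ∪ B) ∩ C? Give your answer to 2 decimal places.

|A ∪ B| = 34.
|(A ∪ B) ∩ C| = 20.00.

20.00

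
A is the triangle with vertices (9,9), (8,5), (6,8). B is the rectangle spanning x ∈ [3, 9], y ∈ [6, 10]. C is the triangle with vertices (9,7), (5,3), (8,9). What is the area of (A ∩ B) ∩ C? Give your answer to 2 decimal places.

The region (A ∩ B) ∩ C is the polygon with vertices (7.333,6), (6.857,6.714), (7.8,8.6), (8.143,8.714), (8.667,7.667), (8.333,6.333), (8,6).
By the shoelace formula its area is 3.06.

3.06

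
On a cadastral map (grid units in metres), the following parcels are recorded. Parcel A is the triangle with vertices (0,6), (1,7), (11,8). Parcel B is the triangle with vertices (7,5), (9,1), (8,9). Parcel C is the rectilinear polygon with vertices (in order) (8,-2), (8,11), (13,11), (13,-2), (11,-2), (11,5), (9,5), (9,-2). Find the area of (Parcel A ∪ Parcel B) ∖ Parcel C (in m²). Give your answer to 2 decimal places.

|Parcel A ∪ Parcel B| = 10.3623.
|(Parcel A ∪ Parcel B) ∩ Parcel C| = 3.3265.
|(Parcel A ∪ Parcel B) ∖ Parcel C| = 10.3623 − 3.3265 = 7.04.

7.04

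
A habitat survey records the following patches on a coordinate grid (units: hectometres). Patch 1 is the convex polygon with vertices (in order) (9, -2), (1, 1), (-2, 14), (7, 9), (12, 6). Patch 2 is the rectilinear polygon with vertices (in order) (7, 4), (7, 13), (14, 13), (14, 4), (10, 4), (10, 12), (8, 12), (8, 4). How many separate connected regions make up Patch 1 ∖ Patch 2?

Patch 1 ∖ Patch 2 is a single connected region.

1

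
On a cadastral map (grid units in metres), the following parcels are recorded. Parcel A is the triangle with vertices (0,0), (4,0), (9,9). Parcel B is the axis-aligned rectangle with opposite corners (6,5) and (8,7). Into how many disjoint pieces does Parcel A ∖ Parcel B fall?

Parcel A ∖ Parcel B splits into 2 disjoint pieces (area 14.9444, area 0.8889).

2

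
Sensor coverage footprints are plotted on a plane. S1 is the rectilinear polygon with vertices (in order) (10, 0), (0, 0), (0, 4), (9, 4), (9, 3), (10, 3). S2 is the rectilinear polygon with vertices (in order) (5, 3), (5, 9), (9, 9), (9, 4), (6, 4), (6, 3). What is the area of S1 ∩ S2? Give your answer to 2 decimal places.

1.00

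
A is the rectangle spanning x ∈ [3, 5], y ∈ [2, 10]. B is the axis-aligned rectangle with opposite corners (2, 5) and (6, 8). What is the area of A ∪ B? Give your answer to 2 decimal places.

22.00

By inclusion–exclusion:
Individual areas: |A| = 16, |B| = 12.
|A∩B|: x∈[3,5], y∈[5,8] → 2·3 = 6.
|A ∪ B| = 28 − 6 = 22.00.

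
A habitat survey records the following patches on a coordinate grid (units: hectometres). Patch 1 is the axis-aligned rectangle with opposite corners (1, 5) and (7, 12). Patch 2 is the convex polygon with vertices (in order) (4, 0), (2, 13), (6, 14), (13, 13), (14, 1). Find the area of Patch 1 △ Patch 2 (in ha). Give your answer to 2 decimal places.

119.19

|Patch 1| = 42, |Patch 2| = 137.5, |Patch 1∩Patch 2| = 30.1538.
|Patch 1 △ Patch 2| = |Patch 1| + |Patch 2| − 2·|Patch 1∩Patch 2| = 42 + 137.5 − 60.3077 = 119.19.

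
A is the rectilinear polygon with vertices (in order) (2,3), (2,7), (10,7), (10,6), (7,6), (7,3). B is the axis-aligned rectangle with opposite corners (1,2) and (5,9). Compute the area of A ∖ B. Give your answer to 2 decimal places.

|A| = 23, |A∩B| = 12.
|A ∖ B| = |A| − |A∩B| = 23 − 12 = 11.00.

11.00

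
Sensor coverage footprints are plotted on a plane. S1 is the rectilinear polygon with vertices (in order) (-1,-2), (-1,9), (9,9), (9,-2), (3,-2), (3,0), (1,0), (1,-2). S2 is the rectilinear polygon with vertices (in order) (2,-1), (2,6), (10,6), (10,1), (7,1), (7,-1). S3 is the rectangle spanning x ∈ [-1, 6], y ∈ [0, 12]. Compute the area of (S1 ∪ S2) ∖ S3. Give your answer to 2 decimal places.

|S1 ∪ S2| = 112.
|(S1 ∪ S2) ∩ S3| = 63.
|(S1 ∪ S2) ∖ S3| = 112 − 63 = 49.00.

49.00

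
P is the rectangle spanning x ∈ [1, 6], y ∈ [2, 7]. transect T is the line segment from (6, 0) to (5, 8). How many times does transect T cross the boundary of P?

2

The segment meets the boundary at (5.125,7), (5.75,2).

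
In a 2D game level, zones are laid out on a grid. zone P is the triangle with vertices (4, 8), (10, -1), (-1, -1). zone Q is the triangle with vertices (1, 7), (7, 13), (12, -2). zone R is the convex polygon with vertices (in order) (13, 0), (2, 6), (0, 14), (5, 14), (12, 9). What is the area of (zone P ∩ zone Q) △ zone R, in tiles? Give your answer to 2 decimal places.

|zone P ∩ zone Q| = 11.0306.
|(zone P ∩ zone Q) ∩ zone R| = 7.041.
|(zone P ∩ zone Q) △ zone R| = 11.0306 + 102 − 14.0819 = 98.95.

98.95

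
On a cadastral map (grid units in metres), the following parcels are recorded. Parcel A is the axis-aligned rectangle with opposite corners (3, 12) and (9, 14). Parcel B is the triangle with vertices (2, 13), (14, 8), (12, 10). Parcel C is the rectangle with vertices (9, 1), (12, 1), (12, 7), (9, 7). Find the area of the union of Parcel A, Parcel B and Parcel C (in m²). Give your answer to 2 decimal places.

36.59

By inclusion–exclusion:
Individual areas: |Parcel A| = 12, |Parcel B| = 7, |Parcel C| = 18.
|Parcel A∩Parcel B| = 0.4083.
|Parcel A∩Parcel C| = 0 (no overlap).
|Parcel B∩Parcel C| = 0.
|Parcel A∩Parcel B∩Parcel C| = 0.
|Parcel A ∪ Parcel B ∪ Parcel C| = 37 − 0.4083 + 0 = 36.59.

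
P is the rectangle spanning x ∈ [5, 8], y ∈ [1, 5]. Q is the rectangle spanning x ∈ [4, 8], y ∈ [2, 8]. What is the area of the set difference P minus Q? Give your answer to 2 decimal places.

|P∩Q|: x∈[5,8], y∈[2,5] → 3·3 = 9.
|P| = 12.
|P ∖ Q| = |P| − |P∩Q| = 12 − 9 = 3.00.

3.00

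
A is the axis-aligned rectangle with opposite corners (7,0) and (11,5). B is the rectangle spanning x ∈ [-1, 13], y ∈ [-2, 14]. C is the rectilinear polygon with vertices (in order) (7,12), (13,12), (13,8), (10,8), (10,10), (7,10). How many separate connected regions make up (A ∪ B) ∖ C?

(A ∪ B) ∖ C is a single connected region.

1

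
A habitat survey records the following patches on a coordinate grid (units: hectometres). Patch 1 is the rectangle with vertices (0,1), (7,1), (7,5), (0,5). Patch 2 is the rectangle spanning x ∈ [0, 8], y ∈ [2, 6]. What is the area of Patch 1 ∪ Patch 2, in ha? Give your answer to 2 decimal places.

By inclusion–exclusion:
Individual areas: |Patch 1| = 28, |Patch 2| = 32.
|Patch 1∩Patch 2|: x∈[0,7], y∈[2,5] → 7·3 = 21.
|Patch 1 ∪ Patch 2| = 60 − 21 = 39.00.

39.00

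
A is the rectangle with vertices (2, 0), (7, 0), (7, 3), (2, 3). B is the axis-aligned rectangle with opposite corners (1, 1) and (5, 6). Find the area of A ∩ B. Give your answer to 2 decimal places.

|A∩B|: x∈[2,5], y∈[1,3] → 3·2 = 6.

6.00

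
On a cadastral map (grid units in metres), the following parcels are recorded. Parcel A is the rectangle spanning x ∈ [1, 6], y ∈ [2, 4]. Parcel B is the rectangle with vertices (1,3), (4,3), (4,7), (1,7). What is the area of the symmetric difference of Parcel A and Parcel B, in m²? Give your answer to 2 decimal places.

|Parcel A∩Parcel B|: x∈[1,4], y∈[3,4] → 3·1 = 3.
|Parcel A △ Parcel B| = |Parcel A| + |Parcel B| − 2·|Parcel A∩Parcel B| = 10 + 12 − 6 = 16.00.

16.00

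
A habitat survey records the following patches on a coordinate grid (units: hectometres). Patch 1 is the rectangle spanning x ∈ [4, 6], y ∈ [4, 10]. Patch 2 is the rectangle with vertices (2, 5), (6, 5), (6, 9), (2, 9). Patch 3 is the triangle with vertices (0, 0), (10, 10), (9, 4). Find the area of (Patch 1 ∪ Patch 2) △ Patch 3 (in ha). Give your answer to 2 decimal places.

41.00

|Patch 1 ∪ Patch 2| = 20.
|(Patch 1 ∪ Patch 2) ∩ Patch 3| = 2.
|(Patch 1 ∪ Patch 2) △ Patch 3| = 20 + 25 − 4 = 41.00.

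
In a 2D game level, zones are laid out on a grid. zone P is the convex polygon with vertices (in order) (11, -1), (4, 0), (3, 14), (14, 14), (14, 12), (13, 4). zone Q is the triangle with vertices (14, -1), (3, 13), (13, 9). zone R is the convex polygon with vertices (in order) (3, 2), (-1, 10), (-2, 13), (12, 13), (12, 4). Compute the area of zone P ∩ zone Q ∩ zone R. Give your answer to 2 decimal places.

33.33

The intersection is the polygon with vertices (12,9.4), (12,4), (10.358,3.635), (3.079,12.9), (3.074,12.971).
By the shoelace formula its area is 33.33.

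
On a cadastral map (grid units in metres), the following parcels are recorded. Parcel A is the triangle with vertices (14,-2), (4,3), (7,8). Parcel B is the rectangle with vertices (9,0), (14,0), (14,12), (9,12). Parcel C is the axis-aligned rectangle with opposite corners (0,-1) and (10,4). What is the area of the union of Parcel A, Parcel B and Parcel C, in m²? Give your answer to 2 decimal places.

118.54

By inclusion–exclusion:
Individual areas: |Parcel A| = 32.5, |Parcel B| = 60, |Parcel C| = 50.
|Parcel A∩Parcel B| = 9.0071.
|Parcel A∩Parcel C| = 14.6714.
|Parcel B∩Parcel C|: x∈[9,10], y∈[0,4] → 1·4 = 4.
|Parcel A∩Parcel B∩Parcel C| = 3.7214.
|Parcel A ∪ Parcel B ∪ Parcel C| = 142.5 − 27.6786 + 3.7214 = 118.54.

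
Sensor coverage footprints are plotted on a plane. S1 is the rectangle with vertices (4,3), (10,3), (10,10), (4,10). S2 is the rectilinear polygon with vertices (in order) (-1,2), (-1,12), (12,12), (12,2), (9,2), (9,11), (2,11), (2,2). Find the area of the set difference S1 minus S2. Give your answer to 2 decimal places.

35.00

|S1| = 42, |S1∩S2| = 7.
|S1 ∖ S2| = |S1| − |S1∩S2| = 42 − 7 = 35.00.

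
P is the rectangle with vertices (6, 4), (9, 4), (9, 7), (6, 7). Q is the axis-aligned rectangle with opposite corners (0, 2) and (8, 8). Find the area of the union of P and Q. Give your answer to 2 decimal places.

51.00

By inclusion–exclusion:
Individual areas: |P| = 9, |Q| = 48.
|P∩Q|: x∈[6,8], y∈[4,7] → 2·3 = 6.
|P ∪ Q| = 57 − 6 = 51.00.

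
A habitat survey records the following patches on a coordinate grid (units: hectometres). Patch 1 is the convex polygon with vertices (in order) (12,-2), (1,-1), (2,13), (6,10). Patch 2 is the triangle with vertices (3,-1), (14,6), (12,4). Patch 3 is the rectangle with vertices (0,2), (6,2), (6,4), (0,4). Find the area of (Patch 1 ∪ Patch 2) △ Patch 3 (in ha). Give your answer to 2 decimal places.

|Patch 1 ∪ Patch 2| = 94.7669.
|(Patch 1 ∪ Patch 2) ∩ Patch 3| = 9.4286.
|(Patch 1 ∪ Patch 2) △ Patch 3| = 94.7669 + 12 − 18.8571 = 87.91.

87.91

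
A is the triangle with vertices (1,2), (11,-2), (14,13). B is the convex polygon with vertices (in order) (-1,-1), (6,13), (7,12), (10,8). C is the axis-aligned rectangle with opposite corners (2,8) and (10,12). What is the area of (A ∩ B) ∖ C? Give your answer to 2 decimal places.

|A ∩ B| = 12.0437.
|(A ∩ B) ∩ C| = 0.9433.
|(A ∩ B) ∖ C| = 12.0437 − 0.9433 = 11.10.

11.10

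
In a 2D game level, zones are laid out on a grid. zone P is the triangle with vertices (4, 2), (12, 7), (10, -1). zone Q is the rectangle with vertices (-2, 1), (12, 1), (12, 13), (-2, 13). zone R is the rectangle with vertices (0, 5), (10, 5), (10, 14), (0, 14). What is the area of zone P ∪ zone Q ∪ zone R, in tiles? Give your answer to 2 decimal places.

By inclusion–exclusion:
Individual areas: |zone P| = 27, |zone Q| = 168, |zone R| = 90.
|zone P∩zone Q| = 22.5.
|zone P∩zone R| = 0.45.
|zone Q∩zone R|: x∈[0,10], y∈[5,13] → 10·8 = 80.
|zone P∩zone Q∩zone R| = 0.45.
|zone P ∪ zone Q ∪ zone R| = 285 − 102.95 + 0.45 = 182.50.

182.50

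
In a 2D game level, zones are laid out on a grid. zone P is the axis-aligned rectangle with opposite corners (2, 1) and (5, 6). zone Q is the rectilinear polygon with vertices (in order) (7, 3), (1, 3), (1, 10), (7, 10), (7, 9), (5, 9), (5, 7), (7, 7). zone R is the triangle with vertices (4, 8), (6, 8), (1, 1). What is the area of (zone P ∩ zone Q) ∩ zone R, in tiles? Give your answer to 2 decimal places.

2.98

The region (zone P ∩ zone Q) ∩ zone R is the polygon with vertices (4.571,6), (2.429,3), (2,3), (2,3.333), (3.143,6).
By the shoelace formula its area is 2.98.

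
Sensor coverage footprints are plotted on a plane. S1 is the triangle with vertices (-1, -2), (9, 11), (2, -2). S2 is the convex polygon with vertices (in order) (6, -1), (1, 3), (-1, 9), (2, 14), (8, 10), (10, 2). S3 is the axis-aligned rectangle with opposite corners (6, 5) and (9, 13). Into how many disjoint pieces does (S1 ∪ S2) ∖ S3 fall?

(S1 ∪ S2) ∖ S3 is a single connected region.

1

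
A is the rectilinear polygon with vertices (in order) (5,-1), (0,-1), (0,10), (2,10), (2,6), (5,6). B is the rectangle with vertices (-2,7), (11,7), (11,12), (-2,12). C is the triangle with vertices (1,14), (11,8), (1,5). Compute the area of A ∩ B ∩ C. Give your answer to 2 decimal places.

The intersection is the polygon with vertices (2,10), (2,7), (1,7), (1,10).
By the shoelace formula its area is 3.00.

3.00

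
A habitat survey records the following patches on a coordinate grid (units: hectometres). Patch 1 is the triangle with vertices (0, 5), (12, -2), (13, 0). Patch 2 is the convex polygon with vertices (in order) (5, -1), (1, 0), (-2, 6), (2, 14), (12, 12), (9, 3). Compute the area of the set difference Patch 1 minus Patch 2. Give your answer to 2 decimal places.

|Patch 1| = 15.5, |Patch 1∩Patch 2| = 5.4839.
|Patch 1 ∖ Patch 2| = |Patch 1| − |Patch 1∩Patch 2| = 15.5 − 5.4839 = 10.02.

10.02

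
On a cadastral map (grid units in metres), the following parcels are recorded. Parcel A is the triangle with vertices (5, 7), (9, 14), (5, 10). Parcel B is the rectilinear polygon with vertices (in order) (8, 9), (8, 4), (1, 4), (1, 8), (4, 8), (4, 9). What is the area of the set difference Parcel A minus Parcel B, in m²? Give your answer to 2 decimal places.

4.86

|Parcel A| = 6, |Parcel A∩Parcel B| = 1.1429.
|Parcel A ∖ Parcel B| = |Parcel A| − |Parcel A∩Parcel B| = 6 − 1.1429 = 4.86.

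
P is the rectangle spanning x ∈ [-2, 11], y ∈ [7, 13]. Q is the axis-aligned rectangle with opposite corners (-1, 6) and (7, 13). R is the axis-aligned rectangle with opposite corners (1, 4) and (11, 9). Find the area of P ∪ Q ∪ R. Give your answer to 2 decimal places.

110.00

By inclusion–exclusion:
Individual areas: |P| = 78, |Q| = 56, |R| = 50.
|P∩Q|: x∈[-1,7], y∈[7,13] → 8·6 = 48.
|P∩R|: x∈[1,11], y∈[7,9] → 10·2 = 20.
|Q∩R|: x∈[1,7], y∈[6,9] → 6·3 = 18.
|P∩Q∩R| = 12.
|P ∪ Q ∪ R| = 184 − 86 + 12 = 110.00.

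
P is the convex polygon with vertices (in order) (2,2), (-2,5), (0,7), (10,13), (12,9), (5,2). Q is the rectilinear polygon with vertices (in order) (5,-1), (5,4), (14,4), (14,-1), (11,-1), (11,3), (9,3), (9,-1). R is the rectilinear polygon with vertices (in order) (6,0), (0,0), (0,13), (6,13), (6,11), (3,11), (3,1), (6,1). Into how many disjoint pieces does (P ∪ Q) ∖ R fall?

2

(P ∪ Q) ∖ R splits into 2 disjoint pieces (area 3.5, area 89.8).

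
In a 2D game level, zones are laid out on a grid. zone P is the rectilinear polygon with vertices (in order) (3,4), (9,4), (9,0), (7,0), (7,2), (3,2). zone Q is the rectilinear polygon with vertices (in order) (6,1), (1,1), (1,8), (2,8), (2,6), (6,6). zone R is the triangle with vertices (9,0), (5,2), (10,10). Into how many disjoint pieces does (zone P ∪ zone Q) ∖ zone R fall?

2

(zone P ∪ zone Q) ∖ zone R splits into 2 disjoint pieces (area 1, area 26).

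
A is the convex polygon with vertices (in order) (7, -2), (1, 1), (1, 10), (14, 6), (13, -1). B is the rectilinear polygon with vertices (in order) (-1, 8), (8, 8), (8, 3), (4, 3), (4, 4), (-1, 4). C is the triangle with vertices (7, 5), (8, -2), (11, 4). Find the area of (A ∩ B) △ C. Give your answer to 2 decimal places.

|A ∩ B| = 31.9615.
|(A ∩ B) ∩ C| = 1.5893.
|(A ∩ B) △ C| = 31.9615 + 13.5 − 3.1786 = 42.28.

42.28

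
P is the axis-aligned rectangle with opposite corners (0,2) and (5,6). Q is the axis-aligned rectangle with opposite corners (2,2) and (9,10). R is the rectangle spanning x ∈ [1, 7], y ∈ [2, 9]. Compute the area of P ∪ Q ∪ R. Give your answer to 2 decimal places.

67.00

By inclusion–exclusion:
Individual areas: |P| = 20, |Q| = 56, |R| = 42.
|P∩Q|: x∈[2,5], y∈[2,6] → 3·4 = 12.
|P∩R|: x∈[1,5], y∈[2,6] → 4·4 = 16.
|Q∩R|: x∈[2,7], y∈[2,9] → 5·7 = 35.
|P∩Q∩R| = 12.
|P ∪ Q ∪ R| = 118 − 63 + 12 = 67.00.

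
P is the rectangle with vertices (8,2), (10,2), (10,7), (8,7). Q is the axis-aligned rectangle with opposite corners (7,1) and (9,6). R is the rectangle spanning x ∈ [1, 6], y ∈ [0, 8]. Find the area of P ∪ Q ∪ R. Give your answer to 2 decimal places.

By inclusion–exclusion:
Individual areas: |P| = 10, |Q| = 10, |R| = 40.
|P∩Q|: x∈[8,9], y∈[2,6] → 1·4 = 4.
|P∩R| = 0 (no overlap).
|Q∩R| = 0 (no overlap).
|P∩Q∩R| = 0.
|P ∪ Q ∪ R| = 60 − 4 + 0 = 56.00.

56.00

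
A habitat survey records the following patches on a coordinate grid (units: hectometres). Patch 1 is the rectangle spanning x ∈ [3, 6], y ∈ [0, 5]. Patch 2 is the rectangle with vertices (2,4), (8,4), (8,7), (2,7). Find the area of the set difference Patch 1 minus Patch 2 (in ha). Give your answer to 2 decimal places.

|Patch 1∩Patch 2|: x∈[3,6], y∈[4,5] → 3·1 = 3.
|Patch 1| = 15.
|Patch 1 ∖ Patch 2| = |Patch 1| − |Patch 1∩Patch 2| = 15 − 3 = 12.00.

12.00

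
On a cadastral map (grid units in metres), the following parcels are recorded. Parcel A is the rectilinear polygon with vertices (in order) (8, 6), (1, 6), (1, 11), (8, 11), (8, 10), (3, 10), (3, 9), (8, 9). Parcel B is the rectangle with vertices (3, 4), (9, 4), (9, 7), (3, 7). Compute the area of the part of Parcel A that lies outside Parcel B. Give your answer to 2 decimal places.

|Parcel A| = 30, |Parcel A∩Parcel B| = 5.
|Parcel A ∖ Parcel B| = |Parcel A| − |Parcel A∩Parcel B| = 30 − 5 = 25.00.

25.00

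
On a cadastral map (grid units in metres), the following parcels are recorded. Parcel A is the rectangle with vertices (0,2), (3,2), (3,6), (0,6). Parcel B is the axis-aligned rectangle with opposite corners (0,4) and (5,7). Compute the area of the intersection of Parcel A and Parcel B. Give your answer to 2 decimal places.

6.00

|Parcel A∩Parcel B|: x∈[0,3], y∈[4,6] → 3·2 = 6.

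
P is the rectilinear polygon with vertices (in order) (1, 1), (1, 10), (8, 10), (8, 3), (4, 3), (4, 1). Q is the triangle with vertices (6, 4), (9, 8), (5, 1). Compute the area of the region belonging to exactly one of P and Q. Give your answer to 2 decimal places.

|P| = 55, |Q| = 2.5, |P∩Q| = 1.8155.
|P △ Q| = |P| + |Q| − 2·|P∩Q| = 55 + 2.5 − 3.631 = 53.87.

53.87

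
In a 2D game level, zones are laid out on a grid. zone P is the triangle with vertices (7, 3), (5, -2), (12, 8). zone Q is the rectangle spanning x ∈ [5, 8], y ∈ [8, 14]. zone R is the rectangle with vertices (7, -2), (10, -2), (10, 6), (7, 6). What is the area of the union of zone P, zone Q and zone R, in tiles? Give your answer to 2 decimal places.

45.00

By inclusion–exclusion:
Individual areas: |zone P| = 7.5, |zone Q| = 18, |zone R| = 24.
|zone P∩zone Q| = 0.
|zone P∩zone R| = 4.5.
|zone Q∩zone R| = 0 (no overlap).
|zone P∩zone Q∩zone R| = 0.
|zone P ∪ zone Q ∪ zone R| = 49.5 − 4.5 + 0 = 45.00.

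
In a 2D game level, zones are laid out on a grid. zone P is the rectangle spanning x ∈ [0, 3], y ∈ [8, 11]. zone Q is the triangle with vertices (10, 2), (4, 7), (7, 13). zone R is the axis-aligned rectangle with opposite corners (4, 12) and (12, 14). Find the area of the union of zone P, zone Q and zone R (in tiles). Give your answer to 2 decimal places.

50.11

By inclusion–exclusion:
Individual areas: |zone P| = 9, |zone Q| = 25.5, |zone R| = 16.
|zone P∩zone Q| = 0.
|zone P∩zone R| = 0 (no overlap).
|zone Q∩zone R| = 0.3864.
|zone P∩zone Q∩zone R| = 0.
|zone P ∪ zone Q ∪ zone R| = 50.5 − 0.3864 + 0 = 50.11.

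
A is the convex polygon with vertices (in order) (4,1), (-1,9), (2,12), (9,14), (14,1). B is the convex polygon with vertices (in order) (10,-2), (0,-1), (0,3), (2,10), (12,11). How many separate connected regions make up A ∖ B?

A ∖ B splits into 2 disjoint pieces (area 28.9686, area 11.6264).

2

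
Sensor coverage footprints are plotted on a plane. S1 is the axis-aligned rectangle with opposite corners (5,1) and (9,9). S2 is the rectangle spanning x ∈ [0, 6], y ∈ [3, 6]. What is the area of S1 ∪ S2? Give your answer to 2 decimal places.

47.00

By inclusion–exclusion:
Individual areas: |S1| = 32, |S2| = 18.
|S1∩S2|: x∈[5,6], y∈[3,6] → 1·3 = 3.
|S1 ∪ S2| = 50 − 3 = 47.00.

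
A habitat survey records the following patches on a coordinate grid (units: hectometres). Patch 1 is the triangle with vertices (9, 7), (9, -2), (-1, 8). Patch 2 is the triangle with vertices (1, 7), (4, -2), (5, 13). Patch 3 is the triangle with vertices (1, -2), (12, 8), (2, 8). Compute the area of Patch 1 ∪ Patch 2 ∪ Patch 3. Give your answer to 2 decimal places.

76.37

By inclusion–exclusion:
Individual areas: |Patch 1| = 45, |Patch 2| = 27, |Patch 3| = 50.
|Patch 1∩Patch 2| = 11.2072.
|Patch 1∩Patch 3| = 27.5018.
|Patch 2∩Patch 3| = 16.7334.
|Patch 1∩Patch 2∩Patch 3| = 9.8118.
|Patch 1 ∪ Patch 2 ∪ Patch 3| = 122 − 55.4424 + 9.8118 = 76.37.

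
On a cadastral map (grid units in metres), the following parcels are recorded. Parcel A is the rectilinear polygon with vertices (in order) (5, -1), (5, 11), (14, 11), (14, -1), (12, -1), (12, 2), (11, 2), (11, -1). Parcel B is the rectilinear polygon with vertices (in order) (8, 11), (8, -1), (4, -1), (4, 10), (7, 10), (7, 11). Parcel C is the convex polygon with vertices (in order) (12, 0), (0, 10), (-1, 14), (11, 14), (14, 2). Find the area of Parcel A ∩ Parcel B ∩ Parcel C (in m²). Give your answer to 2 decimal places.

The intersection is the polygon with vertices (7,10), (7,11), (8,11), (8,3.333), (5,5.833), (5,10).
By the shoelace formula its area is 17.25.

17.25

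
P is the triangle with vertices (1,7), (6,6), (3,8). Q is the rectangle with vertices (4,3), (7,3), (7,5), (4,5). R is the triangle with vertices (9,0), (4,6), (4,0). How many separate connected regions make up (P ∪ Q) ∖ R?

2

(P ∪ Q) ∖ R splits into 2 disjoint pieces (area 3.5, area 2.6667).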